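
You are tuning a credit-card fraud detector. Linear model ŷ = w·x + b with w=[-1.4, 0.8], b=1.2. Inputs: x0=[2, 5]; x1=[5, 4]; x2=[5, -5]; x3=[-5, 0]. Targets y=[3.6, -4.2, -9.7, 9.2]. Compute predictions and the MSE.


ŷ0 = (-1.4)·(2) + (0.8)·(5) + 1.2 = 2.4
ŷ1 = (-1.4)·(5) + (0.8)·(4) + 1.2 = -2.6
ŷ2 = (-1.4)·(5) + (0.8)·(-5) + 1.2 = -9.8
ŷ3 = (-1.4)·(-5) + (0.8)·(0) + 1.2 = 8.2
errors² = [1.44, 2.56, 0.01, 1.0]
MSE = 5.0100/4 = 1.2525

1.2525


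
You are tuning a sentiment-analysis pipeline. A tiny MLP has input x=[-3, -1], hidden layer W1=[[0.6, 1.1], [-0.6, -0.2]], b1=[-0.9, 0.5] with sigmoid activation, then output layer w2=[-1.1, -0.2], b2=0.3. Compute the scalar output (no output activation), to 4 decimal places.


z1[0] = (0.6)·(-3) + (1.1)·(-1) - 0.9 = -3.8
z1[1] = (-0.6)·(-3) + (-0.2)·(-1) + 0.5 = 2.5
h = sigmoid(z1) = [0.0219, 0.9241]
output = (-1.1)·(0.0219) + (-0.2)·(0.9241) + 0.3 = 0.0911

0.0911


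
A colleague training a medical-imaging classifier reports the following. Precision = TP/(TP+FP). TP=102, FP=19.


Precision = TP/(TP+FP)
= 102/(102+19)
= 102/121 = 84.3%

84.3%


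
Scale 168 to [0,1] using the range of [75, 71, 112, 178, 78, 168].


min=71, max=178
(168-71)/(178-71) = 97/107 = 0.9065

0.9065


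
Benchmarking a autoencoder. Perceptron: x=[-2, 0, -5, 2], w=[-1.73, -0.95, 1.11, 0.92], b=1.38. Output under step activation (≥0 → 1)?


z = (-2)·(-1.73) + (0)·(-0.95) + (-5)·(1.11) + (2)·(0.92) + 1.38
  = 1.13
step(z) = 1 (z≥0)

1


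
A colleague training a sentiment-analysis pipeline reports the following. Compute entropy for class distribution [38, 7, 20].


Probabilities: [38/65, 7/65, 20/65] ≈ [0.5846, 0.1077, 0.3077]
H = -((38/65)·log₂(38/65) + (7/65)·log₂(7/65) + (20/65)·log₂(20/65))
  = 1.3222 bits

1.3222 bits


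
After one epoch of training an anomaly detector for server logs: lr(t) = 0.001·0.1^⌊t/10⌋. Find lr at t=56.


n_drops = ⌊56/10⌋ = 5
lr = 0.001·0.1^5 = 0.001·0.00001 = 0.00000001

0.00000001


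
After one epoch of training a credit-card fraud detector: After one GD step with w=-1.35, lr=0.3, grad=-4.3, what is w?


w_new = w - α·∇
= -1.35 - 0.3·-4.3
= -1.35 + 1.29
= -0.06

-0.06


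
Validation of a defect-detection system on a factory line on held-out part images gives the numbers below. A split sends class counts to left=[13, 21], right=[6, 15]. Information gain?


Parent = [19, 36], H_parent = 0.9299
H_left = 0.9597 (n=34), H_right = 0.8631 (n=21)
H_children = (34/55)·0.9597 + (21/55)·0.8631 = 0.9228
IG = 0.9299 - 0.9228 = 0.0071

0.0071


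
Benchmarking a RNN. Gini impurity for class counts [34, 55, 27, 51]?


Probabilities: [34/167, 55/167, 27/167, 51/167] ≈ [0.2036, 0.3293, 0.1617, 0.3054]
Σpᵢ² = (1156 + 3025 + 729 + 2601)/167² = 7511/27889
Gini = 1 - Σpᵢ² = 1 - 7511/27889 = 0.7307

0.7307


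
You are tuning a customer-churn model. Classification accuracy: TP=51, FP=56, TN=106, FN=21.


Accuracy = (TP+TN)/(TP+TN+FP+FN)
= (51+106)/(234)
= 157/234 = 67.09%

67.09%


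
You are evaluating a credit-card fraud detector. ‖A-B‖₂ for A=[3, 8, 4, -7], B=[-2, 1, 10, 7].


d = √((3+ 2)² + (8-1)² + (4-10)² + (-7-7)²)
  = √(25 + 49 + 36 + 196)
  = √306 = 17.4929

17.4929


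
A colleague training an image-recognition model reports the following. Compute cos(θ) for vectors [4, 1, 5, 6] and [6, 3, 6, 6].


A·B = 4·6 + 1·3 + 5·6 + 6·6 = 93
‖A‖ = √78 = 8.8318, ‖B‖ = √117 = 10.8167
cos = 93/(√78·√117) = 93/√9126 = 0.9735

0.9735


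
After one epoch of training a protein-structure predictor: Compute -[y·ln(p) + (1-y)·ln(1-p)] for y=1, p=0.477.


BCE = -[y·ln(p) + (1-y)·ln(1-p)]
= -1·ln(0.477) - 0
= -ln(0.477) = 0.7402

0.7402


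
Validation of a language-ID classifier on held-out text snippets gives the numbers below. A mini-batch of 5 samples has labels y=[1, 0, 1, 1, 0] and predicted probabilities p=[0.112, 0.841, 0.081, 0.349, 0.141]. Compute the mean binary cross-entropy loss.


L[0] = -ln(0.112) = 2.1893
L[1] = -ln(1-0.841) = -ln(0.159) = 1.8389
L[2] = -ln(0.081) = 2.5133
L[3] = -ln(0.349) = 1.0527
L[4] = -ln(1-0.141) = -ln(0.859) = 0.152
mean = (2.1893 + 1.8389 + 2.5133 + 1.0527 + 0.152)/5 = 1.5492

1.5492


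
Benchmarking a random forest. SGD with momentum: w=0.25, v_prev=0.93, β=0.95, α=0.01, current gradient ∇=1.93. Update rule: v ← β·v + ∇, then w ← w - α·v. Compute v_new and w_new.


v_new = 0.95·0.93 + 1.93 = 0.8835 + 1.93 = 2.8135
w_new = 0.25 - 0.01·2.8135 = 0.25 - 0.028135 = 0.221865

v_new=2.8135, w_new=0.221865


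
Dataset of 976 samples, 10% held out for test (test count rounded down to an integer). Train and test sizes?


Test = ⌊976·10/100⌋ = 97
Train = 976 - 97 = 879

Train: 879, Test: 97


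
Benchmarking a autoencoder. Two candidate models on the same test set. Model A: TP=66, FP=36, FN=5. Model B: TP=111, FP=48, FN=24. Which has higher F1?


Model A: P=66/102=0.6471, R=66/71=0.9296, F1=2PR/(P+R)=2TP/(2TP+FP+FN)=132/173=0.763
Model B: P=111/159=0.6981, R=111/135=0.8222, F1=2PR/(P+R)=2TP/(2TP+FP+FN)=222/294=0.7551
0.763 > 0.7551 → Model A

Model A


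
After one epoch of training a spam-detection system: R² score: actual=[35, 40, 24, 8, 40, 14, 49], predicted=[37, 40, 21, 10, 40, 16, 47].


ȳ = 30
SS_res = Σ(y-ŷ)² = 25
SS_tot = Σ(y-ȳ)² = 1362
R² = 1 - SS_res/SS_tot = 1 - 0.0184 = 0.9816

0.9816


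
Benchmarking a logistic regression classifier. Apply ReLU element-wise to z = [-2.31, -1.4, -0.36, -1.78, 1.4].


ReLU(-2.31) = max(0, -2.31) = 0.0
ReLU(-1.4) = max(0, -1.4) = 0.0
ReLU(-0.36) = max(0, -0.36) = 0.0
ReLU(-1.78) = max(0, -1.78) = 0.0
ReLU(1.4) = max(0, 1.4) = 1.4
result = [0.0, 0.0, 0.0, 0.0, 1.4]

[0.0, 0.0, 0.0, 0.0, 1.4]


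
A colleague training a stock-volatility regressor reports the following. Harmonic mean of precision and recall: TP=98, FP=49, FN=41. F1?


Precision = 98/147 = 0.6667
Recall = 98/139 = 0.705
F1 = 2·P·R/(P+R) = 2·TP/(2·TP+FP+FN) = 196/(196+49+41) = 196/286 = 0.6853

0.6853


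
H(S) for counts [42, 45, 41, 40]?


Probabilities: [42/168, 45/168, 41/168, 40/168] ≈ [0.25, 0.2679, 0.244, 0.2381]
H = -((42/168)·log₂(42/168) + (45/168)·log₂(45/168) + (41/168)·log₂(41/168) + (40/168)·log₂(40/168))
  = 1.9986 bits

1.9986 bits


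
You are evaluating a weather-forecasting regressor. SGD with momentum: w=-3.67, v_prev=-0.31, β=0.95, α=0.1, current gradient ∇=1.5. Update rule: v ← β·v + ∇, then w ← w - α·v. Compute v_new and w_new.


v_new = 0.95·-0.31 + 1.5 = -0.2945 + 1.5 = 1.2055
w_new = -3.67 - 0.1·1.2055 = -3.67 - 0.12055 = -3.79055

v_new=1.2055, w_new=-3.79055


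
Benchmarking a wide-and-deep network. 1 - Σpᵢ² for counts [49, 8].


Probabilities: [49/57, 8/57] ≈ [0.8596, 0.1404]
Σpᵢ² = (2401 + 64)/57² = 2465/3249
Gini = 1 - Σpᵢ² = 1 - 2465/3249 = 0.2413

0.2413


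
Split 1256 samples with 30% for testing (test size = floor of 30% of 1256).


Test = ⌊1256·30/100⌋ = 376
Train = 1256 - 376 = 880

Train: 880, Test: 376


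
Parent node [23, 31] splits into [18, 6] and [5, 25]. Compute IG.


Parent = [23, 31], H_parent = 0.9841
H_left = 0.8113 (n=24), H_right = 0.65 (n=30)
H_children = (24/54)·0.8113 + (30/54)·0.65 = 0.7217
IG = 0.9841 - 0.7217 = 0.2624

0.2624


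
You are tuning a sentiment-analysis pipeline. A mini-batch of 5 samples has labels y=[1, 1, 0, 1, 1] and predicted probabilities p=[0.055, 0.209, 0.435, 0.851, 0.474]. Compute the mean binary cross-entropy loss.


L[0] = -ln(0.055) = 2.9004
L[1] = -ln(0.209) = 1.5654
L[2] = -ln(1-0.435) = -ln(0.565) = 0.5709
L[3] = -ln(0.851) = 0.1613
L[4] = -ln(0.474) = 0.7465
mean = (2.9004 + 1.5654 + 0.5709 + 0.1613 + 0.7465)/5 = 1.1889

1.1889


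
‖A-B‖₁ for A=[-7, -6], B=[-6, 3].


d = |-7+ 6| + |-6-3|
  = 1 + 9
  = 10

10


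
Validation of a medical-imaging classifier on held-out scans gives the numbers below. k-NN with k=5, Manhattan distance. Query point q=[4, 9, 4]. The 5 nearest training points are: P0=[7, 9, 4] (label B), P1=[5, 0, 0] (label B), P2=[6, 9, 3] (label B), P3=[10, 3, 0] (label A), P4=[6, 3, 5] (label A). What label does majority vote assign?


d(q,P0) = 3  (label B)
d(q,P1) = 14  (label B)
d(q,P2) = 3  (label B)
d(q,P3) = 16  (label A)
d(q,P4) = 9  (label A)
Votes: A=2, B=3
Majority → B

B


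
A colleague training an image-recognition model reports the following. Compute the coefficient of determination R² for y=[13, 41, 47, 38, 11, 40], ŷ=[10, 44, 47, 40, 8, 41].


ȳ = 31.6667
SS_res = Σ(y-ŷ)² = 32
SS_tot = Σ(y-ȳ)² = 1207.33
R² = 1 - SS_res/SS_tot = 1 - 0.0265 = 0.9735

0.9735


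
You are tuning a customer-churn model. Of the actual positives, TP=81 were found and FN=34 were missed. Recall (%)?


Recall = TP/(TP+FN)
= 81/(81+34)
= 81/115 = 70.43%

70.43%


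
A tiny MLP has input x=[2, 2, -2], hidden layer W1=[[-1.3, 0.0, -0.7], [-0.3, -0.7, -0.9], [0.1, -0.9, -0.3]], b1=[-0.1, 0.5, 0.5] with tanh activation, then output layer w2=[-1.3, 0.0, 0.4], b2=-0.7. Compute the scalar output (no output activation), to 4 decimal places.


z1[0] = (-1.3)·(2) + (0.0)·(2) + (-0.7)·(-2) - 0.1 = -1.3
z1[1] = (-0.3)·(2) + (-0.7)·(2) + (-0.9)·(-2) + 0.5 = 0.3
z1[2] = (0.1)·(2) + (-0.9)·(2) + (-0.3)·(-2) + 0.5 = -0.5
h = tanh(z1) = [-0.8617, 0.2913, -0.4621]
output = (-1.3)·(-0.8617) + (0.0)·(0.2913) + (0.4)·(-0.4621) - 0.7 = 0.2354

0.2354


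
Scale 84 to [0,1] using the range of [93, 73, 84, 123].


min=73, max=123
(84-73)/(123-73) = 11/50 = 0.22

0.22


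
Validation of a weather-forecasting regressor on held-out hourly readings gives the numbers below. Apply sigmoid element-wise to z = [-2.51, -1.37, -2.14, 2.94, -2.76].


σ(-2.51) = 1/(1+e^2.51) = 0.0752
σ(-1.37) = 1/(1+e^1.37) = 0.2026
σ(-2.14) = 1/(1+e^2.14) = 0.1053
σ(2.94) = 1/(1+e^-2.94) = 0.9498
σ(-2.76) = 1/(1+e^2.76) = 0.0595
result = [0.0752, 0.2026, 0.1053, 0.9498, 0.0595]

[0.0752, 0.2026, 0.1053, 0.9498, 0.0595]


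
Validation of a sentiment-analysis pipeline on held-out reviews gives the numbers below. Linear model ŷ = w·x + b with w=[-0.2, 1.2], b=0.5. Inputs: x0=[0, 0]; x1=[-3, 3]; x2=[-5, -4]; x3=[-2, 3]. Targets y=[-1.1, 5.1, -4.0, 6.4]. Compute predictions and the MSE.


ŷ0 = (-0.2)·(0) + (1.2)·(0) + 0.5 = 0.5
ŷ1 = (-0.2)·(-3) + (1.2)·(3) + 0.5 = 4.7
ŷ2 = (-0.2)·(-5) + (1.2)·(-4) + 0.5 = -3.3
ŷ3 = (-0.2)·(-2) + (1.2)·(3) + 0.5 = 4.5
errors² = [2.56, 0.16, 0.49, 3.61]
MSE = 6.8200/4 = 1.705

1.705


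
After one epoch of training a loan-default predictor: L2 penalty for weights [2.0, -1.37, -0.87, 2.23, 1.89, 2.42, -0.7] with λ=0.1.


‖w‖₂² = (2.0)² + (-1.37)² + (-0.87)² + (2.23)² + (1.89)² + (2.42)² + (-0.7)²
     = 4 + 1.8769 + 0.7569 + 4.9729 + 3.5721 + 5.8564 + 0.49
     = 21.5252
λ·‖w‖₂² = 0.1·21.5252 = 2.15252

2.15252


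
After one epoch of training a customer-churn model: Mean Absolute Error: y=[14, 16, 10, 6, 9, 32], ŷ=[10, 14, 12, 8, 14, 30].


Absolute errors: |14-10|=4, |16-14|=2, |10-12|=2, |6-8|=2, |9-14|=5, |32-30|=2
Sum = 17
MAE = 17/6 = 17/6

17/6


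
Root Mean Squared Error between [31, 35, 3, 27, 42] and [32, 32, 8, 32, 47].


MSE = 85/5 = 17
RMSE = √(85/5) = 4.1231

4.1231


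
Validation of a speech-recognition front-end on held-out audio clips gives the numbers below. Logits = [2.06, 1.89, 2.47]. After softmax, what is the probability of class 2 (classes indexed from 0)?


Exponentials: e^2.06=7.846, e^1.89=6.6194, e^2.47=11.8224
Sum = 26.2878
Softmax = [0.2985, 0.2518, 0.4497]
p[2] = 11.8224/26.2878 = 0.4497

0.4497


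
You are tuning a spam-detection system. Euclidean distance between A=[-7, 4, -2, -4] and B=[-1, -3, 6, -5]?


d = √((-7+ 1)² + (4+ 3)² + (-2-6)² + (-4+ 5)²)
  = √(36 + 49 + 64 + 1)
  = √150 = 12.2474

12.2474


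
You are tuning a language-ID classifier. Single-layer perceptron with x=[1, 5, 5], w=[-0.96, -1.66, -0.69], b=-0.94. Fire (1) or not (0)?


z = (1)·(-0.96) + (5)·(-1.66) + (5)·(-0.69) - 0.94
  = -13.65
step(z) = 0 (z<0)

0


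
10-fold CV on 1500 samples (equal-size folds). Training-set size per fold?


Fold size = 1500/10 = 150
Training per fold = 1500 - 150 = 1350

1350


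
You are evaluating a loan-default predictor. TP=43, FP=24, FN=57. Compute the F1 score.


Precision = 43/67 = 0.6418
Recall = 43/100 = 0.43
F1 = 2·P·R/(P+R) = 2·TP/(2·TP+FP+FN) = 86/(86+24+57) = 86/167 = 0.515

0.515


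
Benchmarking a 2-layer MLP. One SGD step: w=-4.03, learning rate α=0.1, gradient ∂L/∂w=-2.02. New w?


w_new = w - α·∇
= -4.03 - 0.1·-2.02
= -4.03 + 0.202
= -3.828

-3.828


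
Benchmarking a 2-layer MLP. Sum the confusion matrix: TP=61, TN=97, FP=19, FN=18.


Total = TP + TN + FP + FN
= 61 + 97 + 19 + 18
= 195
(Predicted positive: 80, predicted negative: 115)

195


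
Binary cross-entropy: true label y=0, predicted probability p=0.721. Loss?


BCE = -[y·ln(p) + (1-y)·ln(1-p)]
= -0 - 1·ln(1-0.721)
= -ln(0.279) = 1.2765

1.2765


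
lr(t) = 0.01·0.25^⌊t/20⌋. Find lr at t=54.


n_drops = ⌊54/20⌋ = 2
lr = 0.01·0.25^2 = 0.01·0.0625 = 0.000625

0.000625


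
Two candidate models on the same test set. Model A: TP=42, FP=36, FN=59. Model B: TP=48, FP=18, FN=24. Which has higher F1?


Model A: P=42/78=0.5385, R=42/101=0.4158, F1=2PR/(P+R)=2TP/(2TP+FP+FN)=84/179=0.4693
Model B: P=48/66=0.7273, R=48/72=0.6667, F1=2PR/(P+R)=2TP/(2TP+FP+FN)=96/138=0.6957
0.4693 < 0.6957 → Model B

Model B


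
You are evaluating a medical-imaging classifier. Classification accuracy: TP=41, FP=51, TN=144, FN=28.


Accuracy = (TP+TN)/(TP+TN+FP+FN)
= (41+144)/(264)
= 185/264 = 70.08%

70.08%


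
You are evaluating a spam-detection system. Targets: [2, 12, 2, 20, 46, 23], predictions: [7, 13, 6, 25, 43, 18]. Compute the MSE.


Squared errors: (2-7)²=25, (12-13)²=1, (2-6)²=16, (20-25)²=25, (46-43)²=9, (23-18)²=25
Sum = 101
MSE = 101/6 = 101/6

101/6


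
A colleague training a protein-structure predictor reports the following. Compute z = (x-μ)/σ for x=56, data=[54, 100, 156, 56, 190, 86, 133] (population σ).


μ = 110.7143, σ = 47.4634
z = (56 - 110.7143)/47.4634 = -1.1528

-1.1528


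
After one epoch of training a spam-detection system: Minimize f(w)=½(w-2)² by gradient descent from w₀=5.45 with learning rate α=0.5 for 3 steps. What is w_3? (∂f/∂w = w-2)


step 1: grad = 5.45-2 = 3.45; w = 5.45 - 0.5·(3.45) = 3.725
step 2: grad = 3.725-2 = 1.725; w = 3.725 - 0.5·(1.725) = 2.8625
step 3: grad = 2.8625-2 = 0.8625; w = 2.8625 - 0.5·(0.8625) = 2.43125

2.43125


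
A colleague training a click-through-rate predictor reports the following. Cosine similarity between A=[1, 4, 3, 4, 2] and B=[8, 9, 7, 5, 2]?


A·B = 1·8 + 4·9 + 3·7 + 4·5 + 2·2 = 89
‖A‖ = √46 = 6.7823, ‖B‖ = √223 = 14.9332
cos = 89/(√46·√223) = 89/√10258 = 0.8787

0.8787


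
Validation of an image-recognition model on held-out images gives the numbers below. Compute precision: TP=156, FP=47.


Precision = TP/(TP+FP)
= 156/(156+47)
= 156/203 = 76.85%

76.85%


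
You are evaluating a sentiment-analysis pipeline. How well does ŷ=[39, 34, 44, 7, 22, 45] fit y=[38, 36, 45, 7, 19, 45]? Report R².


ȳ = 31.6667
SS_res = Σ(y-ŷ)² = 15
SS_tot = Σ(y-ȳ)² = 1183.33
R² = 1 - SS_res/SS_tot = 1 - 0.0127 = 0.9873

0.9873


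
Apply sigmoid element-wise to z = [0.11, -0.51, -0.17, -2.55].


σ(0.11) = 1/(1+e^-0.11) = 0.5275
σ(-0.51) = 1/(1+e^0.51) = 0.3752
σ(-0.17) = 1/(1+e^0.17) = 0.4576
σ(-2.55) = 1/(1+e^2.55) = 0.0724
result = [0.5275, 0.3752, 0.4576, 0.0724]

[0.5275, 0.3752, 0.4576, 0.0724]


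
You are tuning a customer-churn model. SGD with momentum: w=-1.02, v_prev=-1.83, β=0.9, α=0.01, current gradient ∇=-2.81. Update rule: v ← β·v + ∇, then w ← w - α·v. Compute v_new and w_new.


v_new = 0.9·-1.83 - 2.81 = -1.647 - 2.81 = -4.457
w_new = -1.02 - 0.01·-4.457 = -1.02 + 0.04457 = -0.97543

v_new=-4.457, w_new=-0.97543


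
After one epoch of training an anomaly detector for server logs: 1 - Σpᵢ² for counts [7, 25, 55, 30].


Probabilities: [7/117, 25/117, 55/117, 30/117] ≈ [0.0598, 0.2137, 0.4701, 0.2564]
Σpᵢ² = (49 + 625 + 3025 + 900)/117² = 4599/13689
Gini = 1 - Σpᵢ² = 1 - 4599/13689 = 0.664

0.664


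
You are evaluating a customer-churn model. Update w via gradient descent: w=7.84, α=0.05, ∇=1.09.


w_new = w - α·∇
= 7.84 - 0.05·1.09
= 7.84 - 0.0545
= 7.7855

7.7855


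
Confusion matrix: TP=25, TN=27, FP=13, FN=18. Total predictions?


Total = TP + TN + FP + FN
= 25 + 27 + 13 + 18
= 83
(Predicted positive: 38, predicted negative: 45)

83


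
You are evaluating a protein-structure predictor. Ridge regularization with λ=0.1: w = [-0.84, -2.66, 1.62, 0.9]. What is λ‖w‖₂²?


‖w‖₂² = (-0.84)² + (-2.66)² + (1.62)² + (0.9)²
     = 0.7056 + 7.0756 + 2.6244 + 0.81
     = 11.2156
λ·‖w‖₂² = 0.1·11.2156 = 1.12156

1.12156


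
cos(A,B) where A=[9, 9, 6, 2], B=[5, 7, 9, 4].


A·B = 9·5 + 9·7 + 6·9 + 2·4 = 170
‖A‖ = √202 = 14.2127, ‖B‖ = √171 = 13.0767
cos = 170/(√202·√171) = 170/√34542 = 0.9147

0.9147


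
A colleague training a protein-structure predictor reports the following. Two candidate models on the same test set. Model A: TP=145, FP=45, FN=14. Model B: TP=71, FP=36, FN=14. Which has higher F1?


Model A: P=145/190=0.7632, R=145/159=0.9119, F1=2PR/(P+R)=2TP/(2TP+FP+FN)=290/349=0.8309
Model B: P=71/107=0.6636, R=71/85=0.8353, F1=2PR/(P+R)=2TP/(2TP+FP+FN)=142/192=0.7396
0.8309 > 0.7396 → Model A

Model A


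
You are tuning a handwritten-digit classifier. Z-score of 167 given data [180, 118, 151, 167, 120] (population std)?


μ = 147.2, σ = 24.7984
z = (167 - 147.2)/24.7984 = 0.7984

0.7984


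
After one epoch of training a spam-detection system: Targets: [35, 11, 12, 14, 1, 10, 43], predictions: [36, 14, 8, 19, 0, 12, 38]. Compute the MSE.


Squared errors: (35-36)²=1, (11-14)²=9, (12-8)²=16, (14-19)²=25, (1-0)²=1, (10-12)²=4, (43-38)²=25
Sum = 81
MSE = 81/7 = 81/7

81/7


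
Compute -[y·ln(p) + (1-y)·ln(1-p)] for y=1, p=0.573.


BCE = -[y·ln(p) + (1-y)·ln(1-p)]
= -1·ln(0.573) - 0
= -ln(0.573) = 0.5569

0.5569


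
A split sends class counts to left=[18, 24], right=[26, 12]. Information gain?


Parent = [44, 36], H_parent = 0.9928
H_left = 0.9852 (n=42), H_right = 0.8997 (n=38)
H_children = (42/80)·0.9852 + (38/80)·0.8997 = 0.9446
IG = 0.9928 - 0.9446 = 0.0482

0.0482


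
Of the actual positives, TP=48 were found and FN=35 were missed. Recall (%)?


Recall = TP/(TP+FN)
= 48/(48+35)
= 48/83 = 57.83%

57.83%


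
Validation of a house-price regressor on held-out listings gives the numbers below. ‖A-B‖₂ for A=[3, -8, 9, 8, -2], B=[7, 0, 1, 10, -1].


d = √((3-7)² + (-8-0)² + (9-1)² + (8-10)² + (-2+ 1)²)
  = √(16 + 64 + 64 + 4 + 1)
  = √149 = 12.2066

12.2066


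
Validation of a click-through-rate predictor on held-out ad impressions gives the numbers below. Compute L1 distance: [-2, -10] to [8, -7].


d = |-2-8| + |-10+ 7|
  = 10 + 3
  = 13

13


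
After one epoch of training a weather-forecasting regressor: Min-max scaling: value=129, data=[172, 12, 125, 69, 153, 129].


min=12, max=172
(129-12)/(172-12) = 117/160 = 0.7312

0.7312


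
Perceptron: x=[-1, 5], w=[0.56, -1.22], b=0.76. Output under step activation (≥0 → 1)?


z = (-1)·(0.56) + (5)·(-1.22) + 0.76
  = -5.9
step(z) = 0 (z<0)

0


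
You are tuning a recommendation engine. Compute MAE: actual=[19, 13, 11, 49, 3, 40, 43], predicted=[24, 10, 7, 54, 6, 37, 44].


Absolute errors: |19-24|=5, |13-10|=3, |11-7|=4, |49-54|=5, |3-6|=3, |40-37|=3, |43-44|=1
Sum = 24
MAE = 24/7 = 24/7

24/7


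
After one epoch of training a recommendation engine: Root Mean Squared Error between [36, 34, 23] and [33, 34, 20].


MSE = 18/3 = 6
RMSE = √(18/3) = 2.4495

2.4495


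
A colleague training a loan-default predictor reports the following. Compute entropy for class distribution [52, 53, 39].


Probabilities: [52/144, 53/144, 39/144] ≈ [0.3611, 0.3681, 0.2708]
H = -((52/144)·log₂(52/144) + (53/144)·log₂(53/144) + (39/144)·log₂(39/144))
  = 1.5718 bits

1.5718 bits


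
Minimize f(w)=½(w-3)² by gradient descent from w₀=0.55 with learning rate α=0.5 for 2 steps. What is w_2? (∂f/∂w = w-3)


step 1: grad = 0.55-3 = -2.45; w = 0.55 - 0.5·(-2.45) = 1.775
step 2: grad = 1.775-3 = -1.225; w = 1.775 - 0.5·(-1.225) = 2.3875

2.3875


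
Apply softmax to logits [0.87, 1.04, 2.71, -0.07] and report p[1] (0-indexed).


Exponentials: e^0.87=2.3869, e^1.04=2.8292, e^2.71=15.0293, e^-0.07=0.9324
Sum = 21.1778
Softmax = [0.1127, 0.1336, 0.7097, 0.044]
p[1] = 2.8292/21.1778 = 0.1336

0.1336


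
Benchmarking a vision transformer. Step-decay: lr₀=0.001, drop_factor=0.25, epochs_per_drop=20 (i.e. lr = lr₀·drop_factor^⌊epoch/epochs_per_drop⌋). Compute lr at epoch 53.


n_drops = ⌊53/20⌋ = 2
lr = 0.001·0.25^2 = 0.001·0.0625 = 0.0000625

0.0000625


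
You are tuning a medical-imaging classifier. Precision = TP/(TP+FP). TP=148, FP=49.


Precision = TP/(TP+FP)
= 148/(148+49)
= 148/197 = 75.13%

75.13%


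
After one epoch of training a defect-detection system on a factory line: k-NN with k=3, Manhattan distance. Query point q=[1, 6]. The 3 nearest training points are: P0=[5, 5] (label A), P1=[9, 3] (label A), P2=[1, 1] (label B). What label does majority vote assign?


d(q,P0) = 5  (label A)
d(q,P1) = 11  (label A)
d(q,P2) = 5  (label B)
Votes: A=2, B=1
Majority → A

A


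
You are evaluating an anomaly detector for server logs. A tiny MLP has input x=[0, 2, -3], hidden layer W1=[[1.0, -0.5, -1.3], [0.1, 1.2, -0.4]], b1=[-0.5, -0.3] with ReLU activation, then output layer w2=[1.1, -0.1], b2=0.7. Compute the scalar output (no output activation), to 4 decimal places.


z1[0] = (1.0)·(0) + (-0.5)·(2) + (-1.3)·(-3) - 0.5 = 2.4
z1[1] = (0.1)·(0) + (1.2)·(2) + (-0.4)·(-3) - 0.3 = 3.3
h = ReLU(z1) = [2.4, 3.3]
output = (1.1)·(2.4) + (-0.1)·(3.3) + 0.7 = 3.01

3.01


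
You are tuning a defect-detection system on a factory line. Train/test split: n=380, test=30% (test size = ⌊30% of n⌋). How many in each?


Test = ⌊380·30/100⌋ = 114
Train = 380 - 114 = 266

Train: 266, Test: 114


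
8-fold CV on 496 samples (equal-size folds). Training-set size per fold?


Fold size = 496/8 = 62
Training per fold = 496 - 62 = 434

434


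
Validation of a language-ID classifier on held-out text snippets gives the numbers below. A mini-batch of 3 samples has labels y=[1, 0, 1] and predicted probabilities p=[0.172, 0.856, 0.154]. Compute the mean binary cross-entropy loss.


L[0] = -ln(0.172) = 1.7603
L[1] = -ln(1-0.856) = -ln(0.144) = 1.9379
L[2] = -ln(0.154) = 1.8708
mean = (1.7603 + 1.9379 + 1.8708)/3 = 1.8563

1.8563


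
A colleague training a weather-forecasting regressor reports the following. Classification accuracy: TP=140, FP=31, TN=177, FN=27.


Accuracy = (TP+TN)/(TP+TN+FP+FN)
= (140+177)/(375)
= 317/375 = 84.53%

84.53%


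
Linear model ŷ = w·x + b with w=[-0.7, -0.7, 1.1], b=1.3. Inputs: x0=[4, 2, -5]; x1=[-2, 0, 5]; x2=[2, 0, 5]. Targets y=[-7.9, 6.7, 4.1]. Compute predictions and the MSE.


ŷ0 = (-0.7)·(4) + (-0.7)·(2) + (1.1)·(-5) + 1.3 = -8.4
ŷ1 = (-0.7)·(-2) + (-0.7)·(0) + (1.1)·(5) + 1.3 = 8.2
ŷ2 = (-0.7)·(2) + (-0.7)·(0) + (1.1)·(5) + 1.3 = 5.4
errors² = [0.25, 2.25, 1.69]
MSE = 4.1900/3 = 1.3967

1.3967


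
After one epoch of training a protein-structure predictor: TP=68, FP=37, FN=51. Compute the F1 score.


Precision = 68/105 = 0.6476
Recall = 68/119 = 0.5714
F1 = 2·P·R/(P+R) = 2·TP/(2·TP+FP+FN) = 136/(136+37+51) = 136/224 = 0.6071

0.6071


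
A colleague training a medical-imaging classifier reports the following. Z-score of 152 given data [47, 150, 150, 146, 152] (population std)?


μ = 129, σ = 41.0463
z = (152 - 129)/41.0463 = 0.5603

0.5603


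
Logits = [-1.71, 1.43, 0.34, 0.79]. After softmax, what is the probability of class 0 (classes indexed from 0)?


Exponentials: e^-1.71=0.1809, e^1.43=4.1787, e^0.34=1.4049, e^0.79=2.2034
Sum = 7.9679
Softmax = [0.0227, 0.5244, 0.1763, 0.2765]
p[0] = 0.1809/7.9679 = 0.0227

0.0227


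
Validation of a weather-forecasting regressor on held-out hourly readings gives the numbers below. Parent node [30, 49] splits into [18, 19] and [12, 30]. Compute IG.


Parent = [30, 49], H_parent = 0.9579
H_left = 0.9995 (n=37), H_right = 0.8631 (n=42)
H_children = (37/79)·0.9995 + (42/79)·0.8631 = 0.927
IG = 0.9579 - 0.927 = 0.0309

0.0309


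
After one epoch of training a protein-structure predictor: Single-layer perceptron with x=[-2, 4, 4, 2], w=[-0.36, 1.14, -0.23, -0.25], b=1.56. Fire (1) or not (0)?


z = (-2)·(-0.36) + (4)·(1.14) + (4)·(-0.23) + (2)·(-0.25) + 1.56
  = 5.42
step(z) = 1 (z≥0)

1


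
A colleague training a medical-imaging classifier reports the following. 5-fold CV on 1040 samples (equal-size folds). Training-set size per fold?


Fold size = 1040/5 = 208
Training per fold = 1040 - 208 = 832

832


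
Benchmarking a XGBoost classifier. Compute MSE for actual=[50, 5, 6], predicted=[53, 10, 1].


Squared errors: (50-53)²=9, (5-10)²=25, (6-1)²=25
Sum = 59
MSE = 59/3 = 59/3

59/3


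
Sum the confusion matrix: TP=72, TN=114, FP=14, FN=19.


Total = TP + TN + FP + FN
= 72 + 114 + 14 + 19
= 219
(Predicted positive: 86, predicted negative: 133)

219


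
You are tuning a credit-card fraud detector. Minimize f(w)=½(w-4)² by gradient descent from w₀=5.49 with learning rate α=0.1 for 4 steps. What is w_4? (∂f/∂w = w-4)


step 1: grad = 5.49-4 = 1.49; w = 5.49 - 0.1·(1.49) = 5.341
step 2: grad = 5.341-4 = 1.341; w = 5.341 - 0.1·(1.341) = 5.2069
step 3: grad = 5.2069-4 = 1.2069; w = 5.2069 - 0.1·(1.2069) = 5.08621
step 4: grad = 5.08621-4 = 1.08621; w = 5.08621 - 0.1·(1.08621) = 4.977589

4.977589


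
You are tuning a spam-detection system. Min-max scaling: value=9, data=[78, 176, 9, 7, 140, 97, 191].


min=7, max=191
(9-7)/(191-7) = 2/184 = 0.0109

0.0109


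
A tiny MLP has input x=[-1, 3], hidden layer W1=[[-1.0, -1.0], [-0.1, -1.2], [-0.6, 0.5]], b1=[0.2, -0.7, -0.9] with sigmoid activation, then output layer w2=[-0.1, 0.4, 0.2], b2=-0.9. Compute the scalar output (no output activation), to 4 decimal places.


z1[0] = (-1.0)·(-1) + (-1.0)·(3) + 0.2 = -1.8
z1[1] = (-0.1)·(-1) + (-1.2)·(3) - 0.7 = -4.2
z1[2] = (-0.6)·(-1) + (0.5)·(3) - 0.9 = 1.2
h = sigmoid(z1) = [0.1419, 0.0148, 0.7685]
output = (-0.1)·(0.1419) + (0.4)·(0.0148) + (0.2)·(0.7685) - 0.9 = -0.7546

-0.7546


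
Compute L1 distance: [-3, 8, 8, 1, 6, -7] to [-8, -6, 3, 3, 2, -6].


d = |-3+ 8| + |8+ 6| + |8-3| + |1-3| + |6-2| + |-7+ 6|
  = 5 + 14 + 5 + 2 + 4 + 1
  = 31

31


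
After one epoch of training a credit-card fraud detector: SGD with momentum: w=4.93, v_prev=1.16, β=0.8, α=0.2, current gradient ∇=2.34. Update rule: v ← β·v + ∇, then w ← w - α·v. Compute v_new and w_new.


v_new = 0.8·1.16 + 2.34 = 0.928 + 2.34 = 3.268
w_new = 4.93 - 0.2·3.268 = 4.93 - 0.6536 = 4.2764

v_new=3.268, w_new=4.2764


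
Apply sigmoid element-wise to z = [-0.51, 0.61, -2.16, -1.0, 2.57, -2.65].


σ(-0.51) = 1/(1+e^0.51) = 0.3752
σ(0.61) = 1/(1+e^-0.61) = 0.6479
σ(-2.16) = 1/(1+e^2.16) = 0.1034
σ(-1.0) = 1/(1+e^1.0) = 0.2689
σ(2.57) = 1/(1+e^-2.57) = 0.9289
σ(-2.65) = 1/(1+e^2.65) = 0.066
result = [0.3752, 0.6479, 0.1034, 0.2689, 0.9289, 0.066]

[0.3752, 0.6479, 0.1034, 0.2689, 0.9289, 0.066]


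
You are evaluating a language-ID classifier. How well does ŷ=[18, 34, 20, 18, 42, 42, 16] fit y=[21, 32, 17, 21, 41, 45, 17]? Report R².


ȳ = 27.7143
SS_res = Σ(y-ŷ)² = 42
SS_tot = Σ(y-ȳ)² = 813.43
R² = 1 - SS_res/SS_tot = 1 - 0.0516 = 0.9484

0.9484


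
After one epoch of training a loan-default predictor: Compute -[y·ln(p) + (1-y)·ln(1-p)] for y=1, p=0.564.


BCE = -[y·ln(p) + (1-y)·ln(1-p)]
= -1·ln(0.564) - 0
= -ln(0.564) = 0.5727

0.5727


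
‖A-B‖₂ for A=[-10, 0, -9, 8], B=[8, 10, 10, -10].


d = √((-10-8)² + (0-10)² + (-9-10)² + (8+ 10)²)
  = √(324 + 100 + 361 + 324)
  = √1109 = 33.3017

33.3017


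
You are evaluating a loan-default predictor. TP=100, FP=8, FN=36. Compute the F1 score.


Precision = 100/108 = 0.9259
Recall = 100/136 = 0.7353
F1 = 2·P·R/(P+R) = 2·TP/(2·TP+FP+FN) = 200/(200+8+36) = 200/244 = 0.8197

0.8197


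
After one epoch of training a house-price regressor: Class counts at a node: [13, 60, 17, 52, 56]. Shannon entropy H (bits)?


Probabilities: [13/198, 60/198, 17/198, 52/198, 56/198] ≈ [0.0657, 0.303, 0.0859, 0.2626, 0.2828]
H = -((13/198)·log₂(13/198) + (60/198)·log₂(60/198) + (17/198)·log₂(17/198) + (52/198)·log₂(52/198) + (56/198)·log₂(56/198))
  = 2.1059 bits

2.1059 bits


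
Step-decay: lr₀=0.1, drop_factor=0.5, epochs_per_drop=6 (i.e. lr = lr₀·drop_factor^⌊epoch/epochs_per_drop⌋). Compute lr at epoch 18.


n_drops = ⌊18/6⌋ = 3
lr = 0.1·0.5^3 = 0.1·0.125 = 0.0125

0.0125


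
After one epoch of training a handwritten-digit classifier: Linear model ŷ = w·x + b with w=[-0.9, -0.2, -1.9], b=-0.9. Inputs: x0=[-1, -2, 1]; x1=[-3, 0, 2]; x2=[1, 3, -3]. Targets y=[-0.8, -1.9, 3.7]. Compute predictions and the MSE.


ŷ0 = (-0.9)·(-1) + (-0.2)·(-2) + (-1.9)·(1) - 0.9 = -1.5
ŷ1 = (-0.9)·(-3) + (-0.2)·(0) + (-1.9)·(2) - 0.9 = -2.0
ŷ2 = (-0.9)·(1) + (-0.2)·(3) + (-1.9)·(-3) - 0.9 = 3.3
errors² = [0.49, 0.01, 0.16]
MSE = 0.6600/3 = 0.22

0.22


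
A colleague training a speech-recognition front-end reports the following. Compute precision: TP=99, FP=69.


Precision = TP/(TP+FP)
= 99/(99+69)
= 99/168 = 58.93%

58.93%


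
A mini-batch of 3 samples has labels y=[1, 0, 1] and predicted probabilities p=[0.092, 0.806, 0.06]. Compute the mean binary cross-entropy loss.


L[0] = -ln(0.092) = 2.386
L[1] = -ln(1-0.806) = -ln(0.194) = 1.6399
L[2] = -ln(0.06) = 2.8134
mean = (2.386 + 1.6399 + 2.8134)/3 = 2.2798

2.2798


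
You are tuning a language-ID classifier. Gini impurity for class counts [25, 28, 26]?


Probabilities: [25/79, 28/79, 26/79] ≈ [0.3165, 0.3544, 0.3291]
Σpᵢ² = (625 + 784 + 676)/79² = 2085/6241
Gini = 1 - Σpᵢ² = 1 - 2085/6241 = 0.6659

0.6659


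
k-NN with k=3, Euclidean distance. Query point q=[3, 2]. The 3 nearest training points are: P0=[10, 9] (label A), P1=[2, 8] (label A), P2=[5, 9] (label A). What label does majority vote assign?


d(q,P0) = 9.8995  (label A)
d(q,P1) = 6.0828  (label A)
d(q,P2) = 7.2801  (label A)
Votes: A=3, B=0
Majority → A

A


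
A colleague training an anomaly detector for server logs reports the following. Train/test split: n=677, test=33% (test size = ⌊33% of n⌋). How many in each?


Test = ⌊677·33/100⌋ = 223
Train = 677 - 223 = 454

Train: 454, Test: 223


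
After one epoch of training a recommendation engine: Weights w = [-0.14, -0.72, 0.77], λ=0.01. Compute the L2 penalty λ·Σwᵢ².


‖w‖₂² = (-0.14)² + (-0.72)² + (0.77)²
     = 0.0196 + 0.5184 + 0.5929
     = 1.1309
λ·‖w‖₂² = 0.01·1.1309 = 0.011309

0.011309


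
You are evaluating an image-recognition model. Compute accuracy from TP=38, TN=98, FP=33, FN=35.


Accuracy = (TP+TN)/(TP+TN+FP+FN)
= (38+98)/(204)
= 136/204 = 66.67%

66.67%


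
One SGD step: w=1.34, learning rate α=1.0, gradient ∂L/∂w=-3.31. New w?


w_new = w - α·∇
= 1.34 - 1.0·-3.31
= 1.34 + 3.31
= 4.65

4.65


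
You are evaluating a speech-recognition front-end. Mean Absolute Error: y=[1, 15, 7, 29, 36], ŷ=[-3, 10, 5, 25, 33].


Absolute errors: |1+ 3|=4, |15-10|=5, |7-5|=2, |29-25|=4, |36-33|=3
Sum = 18
MAE = 18/5 = 18/5

18/5


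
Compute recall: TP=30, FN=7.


Recall = TP/(TP+FN)
= 30/(30+7)
= 30/37 = 81.08%

81.08%


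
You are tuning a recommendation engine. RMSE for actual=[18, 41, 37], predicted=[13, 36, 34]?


MSE = 59/3 = 19.6667
RMSE = √(59/3) = 4.4347

4.4347


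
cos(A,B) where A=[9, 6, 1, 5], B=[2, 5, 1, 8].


A·B = 9·2 + 6·5 + 1·1 + 5·8 = 89
‖A‖ = √143 = 11.9583, ‖B‖ = √94 = 9.6954
cos = 89/(√143·√94) = 89/√13442 = 0.7676

0.7676


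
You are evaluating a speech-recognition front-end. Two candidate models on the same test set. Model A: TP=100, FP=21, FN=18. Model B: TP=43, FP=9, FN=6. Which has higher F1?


Model A: P=100/121=0.8264, R=100/118=0.8475, F1=2PR/(P+R)=2TP/(2TP+FP+FN)=200/239=0.8368
Model B: P=43/52=0.8269, R=43/49=0.8776, F1=2PR/(P+R)=2TP/(2TP+FP+FN)=86/101=0.8515
0.8368 < 0.8515 → Model B

Model B


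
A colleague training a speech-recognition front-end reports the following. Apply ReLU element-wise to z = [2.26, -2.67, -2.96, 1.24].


ReLU(2.26) = max(0, 2.26) = 2.26
ReLU(-2.67) = max(0, -2.67) = 0.0
ReLU(-2.96) = max(0, -2.96) = 0.0
ReLU(1.24) = max(0, 1.24) = 1.24
result = [2.26, 0.0, 0.0, 1.24]

[2.26, 0.0, 0.0, 1.24]


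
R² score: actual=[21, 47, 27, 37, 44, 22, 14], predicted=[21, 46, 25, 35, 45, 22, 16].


ȳ = 30.2857
SS_res = Σ(y-ŷ)² = 14
SS_tot = Σ(y-ȳ)² = 943.43
R² = 1 - SS_res/SS_tot = 1 - 0.0148 = 0.9852

0.9852


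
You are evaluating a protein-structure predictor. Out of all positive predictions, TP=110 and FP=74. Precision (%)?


Precision = TP/(TP+FP)
= 110/(110+74)
= 110/184 = 59.78%

59.78%


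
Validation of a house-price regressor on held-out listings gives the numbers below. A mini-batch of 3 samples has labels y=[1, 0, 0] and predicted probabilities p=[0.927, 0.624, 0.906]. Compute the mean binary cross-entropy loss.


L[0] = -ln(0.927) = 0.0758
L[1] = -ln(1-0.624) = -ln(0.376) = 0.9782
L[2] = -ln(1-0.906) = -ln(0.094) = 2.3645
mean = (0.0758 + 0.9782 + 2.3645)/3 = 1.1395

1.1395


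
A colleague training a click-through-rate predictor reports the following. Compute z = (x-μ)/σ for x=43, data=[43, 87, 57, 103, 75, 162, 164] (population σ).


μ = 98.7143, σ = 44.4481
z = (43 - 98.7143)/44.4481 = -1.2535

-1.2535


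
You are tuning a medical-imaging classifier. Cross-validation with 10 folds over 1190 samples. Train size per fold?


Fold size = 1190/10 = 119
Training per fold = 1190 - 119 = 1071

1071


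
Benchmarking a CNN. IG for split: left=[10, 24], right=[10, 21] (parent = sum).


Parent = [20, 45], H_parent = 0.8905
H_left = 0.874 (n=34), H_right = 0.9072 (n=31)
H_children = (34/65)·0.874 + (31/65)·0.9072 = 0.8898
IG = 0.8905 - 0.8898 = 0.0007

0.0007


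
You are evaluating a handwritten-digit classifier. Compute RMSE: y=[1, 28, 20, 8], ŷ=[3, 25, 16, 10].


MSE = 33/4 = 8.25
RMSE = √(33/4) = 2.8723

2.8723


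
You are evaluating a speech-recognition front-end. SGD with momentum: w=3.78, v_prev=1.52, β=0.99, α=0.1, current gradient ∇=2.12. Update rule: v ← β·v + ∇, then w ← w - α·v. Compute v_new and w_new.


v_new = 0.99·1.52 + 2.12 = 1.5048 + 2.12 = 3.6248
w_new = 3.78 - 0.1·3.6248 = 3.78 - 0.36248 = 3.41752

v_new=3.6248, w_new=3.41752


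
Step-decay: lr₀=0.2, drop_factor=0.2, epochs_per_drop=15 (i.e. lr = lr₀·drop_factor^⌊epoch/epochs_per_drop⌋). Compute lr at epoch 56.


n_drops = ⌊56/15⌋ = 3
lr = 0.2·0.2^3 = 0.2·0.008 = 0.0016

0.0016


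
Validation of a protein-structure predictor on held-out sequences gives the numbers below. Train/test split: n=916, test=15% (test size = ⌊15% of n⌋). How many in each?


Test = ⌊916·15/100⌋ = 137
Train = 916 - 137 = 779

Train: 779, Test: 137


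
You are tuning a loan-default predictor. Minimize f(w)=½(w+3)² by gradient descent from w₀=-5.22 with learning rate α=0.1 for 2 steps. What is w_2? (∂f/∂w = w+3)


step 1: grad = -5.22+3 = -2.22; w = -5.22 - 0.1·(-2.22) = -4.998
step 2: grad = -4.998+3 = -1.998; w = -4.998 - 0.1·(-1.998) = -4.7982

-4.7982


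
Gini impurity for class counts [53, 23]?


Probabilities: [53/76, 23/76] ≈ [0.6974, 0.3026]
Σpᵢ² = (2809 + 529)/76² = 3338/5776
Gini = 1 - Σpᵢ² = 1 - 3338/5776 = 0.4221

0.4221


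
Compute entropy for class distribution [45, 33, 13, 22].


Probabilities: [45/113, 33/113, 13/113, 22/113] ≈ [0.3982, 0.292, 0.115, 0.1947]
H = -((45/113)·log₂(45/113) + (33/113)·log₂(33/113) + (13/113)·log₂(13/113) + (22/113)·log₂(22/113))
  = 1.8661 bits

1.8661 bits


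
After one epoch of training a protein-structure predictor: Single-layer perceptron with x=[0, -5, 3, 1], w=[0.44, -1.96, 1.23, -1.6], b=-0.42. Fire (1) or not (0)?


z = (0)·(0.44) + (-5)·(-1.96) + (3)·(1.23) + (1)·(-1.6) - 0.42
  = 11.47
step(z) = 1 (z≥0)

1


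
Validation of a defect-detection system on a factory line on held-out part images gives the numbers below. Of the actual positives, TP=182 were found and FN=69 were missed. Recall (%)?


Recall = TP/(TP+FN)
= 182/(182+69)
= 182/251 = 72.51%

72.51%


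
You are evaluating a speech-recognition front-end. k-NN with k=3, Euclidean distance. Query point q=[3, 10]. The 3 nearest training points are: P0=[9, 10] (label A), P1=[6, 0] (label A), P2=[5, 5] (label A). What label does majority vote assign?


d(q,P0) = 6.0  (label A)
d(q,P1) = 10.4403  (label A)
d(q,P2) = 5.3852  (label A)
Votes: A=3, B=0
Majority → A

A


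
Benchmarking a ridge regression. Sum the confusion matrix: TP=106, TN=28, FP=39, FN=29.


Total = TP + TN + FP + FN
= 106 + 28 + 39 + 29
= 202
(Predicted positive: 145, predicted negative: 57)

202


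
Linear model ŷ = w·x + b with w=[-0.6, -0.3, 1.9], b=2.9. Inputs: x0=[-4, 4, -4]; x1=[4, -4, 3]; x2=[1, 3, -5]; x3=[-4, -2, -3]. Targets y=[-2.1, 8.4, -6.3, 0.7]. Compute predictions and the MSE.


ŷ0 = (-0.6)·(-4) + (-0.3)·(4) + (1.9)·(-4) + 2.9 = -3.5
ŷ1 = (-0.6)·(4) + (-0.3)·(-4) + (1.9)·(3) + 2.9 = 7.4
ŷ2 = (-0.6)·(1) + (-0.3)·(3) + (1.9)·(-5) + 2.9 = -8.1
ŷ3 = (-0.6)·(-4) + (-0.3)·(-2) + (1.9)·(-3) + 2.9 = 0.2
errors² = [1.96, 1.0, 3.24, 0.25]
MSE = 6.4500/4 = 1.6125

1.6125


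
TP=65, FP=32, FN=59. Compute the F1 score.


Precision = 65/97 = 0.6701
Recall = 65/124 = 0.5242
F1 = 2·P·R/(P+R) = 2·TP/(2·TP+FP+FN) = 130/(130+32+59) = 130/221 = 0.5882

0.5882


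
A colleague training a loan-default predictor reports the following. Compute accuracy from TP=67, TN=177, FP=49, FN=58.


Accuracy = (TP+TN)/(TP+TN+FP+FN)
= (67+177)/(351)
= 244/351 = 69.52%

69.52%


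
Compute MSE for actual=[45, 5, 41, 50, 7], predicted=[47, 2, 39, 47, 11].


Squared errors: (45-47)²=4, (5-2)²=9, (41-39)²=4, (50-47)²=9, (7-11)²=16
Sum = 42
MSE = 42/5 = 42/5

42/5


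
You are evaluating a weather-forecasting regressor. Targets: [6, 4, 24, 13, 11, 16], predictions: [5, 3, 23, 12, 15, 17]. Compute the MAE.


Absolute errors: |6-5|=1, |4-3|=1, |24-23|=1, |13-12|=1, |11-15|=4, |16-17|=1
Sum = 9
MAE = 9/6 = 3/2

3/2


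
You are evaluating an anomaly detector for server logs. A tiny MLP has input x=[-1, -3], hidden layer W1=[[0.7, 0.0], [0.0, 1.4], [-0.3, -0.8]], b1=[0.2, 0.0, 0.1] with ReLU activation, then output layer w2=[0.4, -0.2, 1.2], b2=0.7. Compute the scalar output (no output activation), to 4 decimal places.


z1[0] = (0.7)·(-1) + (0.0)·(-3) + 0.2 = -0.5
z1[1] = (0.0)·(-1) + (1.4)·(-3) + 0.0 = -4.2
z1[2] = (-0.3)·(-1) + (-0.8)·(-3) + 0.1 = 2.8
h = ReLU(z1) = [0.0, 0.0, 2.8]
output = (0.4)·(0.0) + (-0.2)·(0.0) + (1.2)·(2.8) + 0.7 = 4.06

4.06


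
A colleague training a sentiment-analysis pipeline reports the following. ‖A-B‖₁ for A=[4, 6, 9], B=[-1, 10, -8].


d = |4+ 1| + |6-10| + |9+ 8|
  = 5 + 4 + 17
  = 26

26
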